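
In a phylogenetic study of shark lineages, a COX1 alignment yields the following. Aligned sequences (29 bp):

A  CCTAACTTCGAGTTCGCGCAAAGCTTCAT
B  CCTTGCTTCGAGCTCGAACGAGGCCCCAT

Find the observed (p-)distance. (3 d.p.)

The sequences differ at 9 of 29 positions (sites 4, 5, 13, 17, 18, 20, 22, 25, 26).
p = 9/29 = 0.310344… ≈ 0.310 (to 3 d.p.).

0.310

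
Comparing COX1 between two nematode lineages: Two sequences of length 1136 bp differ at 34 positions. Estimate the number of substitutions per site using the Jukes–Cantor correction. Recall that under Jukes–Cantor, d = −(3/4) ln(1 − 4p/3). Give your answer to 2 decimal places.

0.03

p = 34/1136 ≈ 0.02993.
d = −(3/4) ln(1 − 4p/3) = −0.75 ln(1 − 0.039907) = −0.75 ln(0.960093)
  = −0.75 × (-0.040725) = 0.030544 substitutions/site.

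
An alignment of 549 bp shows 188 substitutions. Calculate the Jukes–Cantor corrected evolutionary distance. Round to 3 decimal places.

0.457

p = 188/549 ≈ 0.342441.
d = −(3/4) ln(1 − 4p/3) = −0.75 ln(1 − 0.456588) = −0.75 ln(0.543412)
  = −0.75 × (-0.609887) = 0.457415 substitutions/site.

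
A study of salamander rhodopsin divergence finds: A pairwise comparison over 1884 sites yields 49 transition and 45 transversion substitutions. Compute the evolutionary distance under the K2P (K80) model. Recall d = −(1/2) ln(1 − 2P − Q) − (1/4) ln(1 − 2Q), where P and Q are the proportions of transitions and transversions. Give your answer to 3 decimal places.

P = 49/1884 ≈ 0.026008 and Q = 45/1884 ≈ 0.023885.
Under the Kimura two-parameter model, d = −½ ln(1 − 2P − Q) − ¼ ln(1 − 2Q).
1 − 2P − Q = 0.924099, giving −½ ln(0.924099) = 0.039468.
1 − 2Q = 0.95223, giving −¼ ln(0.95223) = 0.012237.
d = 0.039468 + 0.012237 = 0.051705.

0.052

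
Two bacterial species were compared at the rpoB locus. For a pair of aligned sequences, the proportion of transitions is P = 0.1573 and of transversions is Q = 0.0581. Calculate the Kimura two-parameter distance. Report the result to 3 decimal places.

Under the Kimura two-parameter model, d = −½ ln(1 − 2P − Q) − ¼ ln(1 − 2Q).
1 − 2P − Q = 0.6273, giving −½ ln(0.6273) = 0.233165.
1 − 2Q = 0.8838, giving −¼ ln(0.8838) = 0.030881.
d = 0.233165 + 0.030881 = 0.264046.

0.264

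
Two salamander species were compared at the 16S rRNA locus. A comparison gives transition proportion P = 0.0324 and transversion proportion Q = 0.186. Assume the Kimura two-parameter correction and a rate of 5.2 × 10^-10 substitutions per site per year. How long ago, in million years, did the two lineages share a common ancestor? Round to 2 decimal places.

250.65

Under the Kimura two-parameter model, d = −½ ln(1 − 2P − Q) − ¼ ln(1 − 2Q).
1 − 2P − Q = 0.7492, giving −½ ln(0.7492) = 0.144375.
1 − 2Q = 0.628, giving −¼ ln(0.628) = 0.116304.
d = 0.144375 + 0.116304 = 0.260679.
Under a molecular clock d = 2μt, so t = d/(2μ) = 0.260679 / (2 × 5.2 × 10^-10) = 250.65 million years.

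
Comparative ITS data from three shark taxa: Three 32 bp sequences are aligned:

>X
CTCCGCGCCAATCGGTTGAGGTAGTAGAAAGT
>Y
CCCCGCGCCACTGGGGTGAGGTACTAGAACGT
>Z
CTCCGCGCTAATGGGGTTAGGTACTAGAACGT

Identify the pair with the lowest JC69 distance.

X–Y: 6/32 differ, p = 0.188, d = 0.216.
X–Z: 6/32 differ, p = 0.188, d = 0.216.
Y–Z: 4/32 differ, p = 0.125, d = 0.137.
The smallest distance is between Y and Z.

Y and Z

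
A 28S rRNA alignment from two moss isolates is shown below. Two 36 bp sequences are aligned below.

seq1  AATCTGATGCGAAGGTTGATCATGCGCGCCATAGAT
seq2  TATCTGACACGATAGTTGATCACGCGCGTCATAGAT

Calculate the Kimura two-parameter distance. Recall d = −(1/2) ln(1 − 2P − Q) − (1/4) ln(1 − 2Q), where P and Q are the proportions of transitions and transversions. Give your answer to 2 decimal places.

Of 36 sites, 5 differences are transitions and 2 are transversions, so P = 5/36 ≈ 0.138889 and Q = 2/36 ≈ 0.055556.
Under the Kimura two-parameter model, d = −½ ln(1 − 2P − Q) − ¼ ln(1 − 2Q).
1 − 2P − Q = 0.666666, giving −½ ln(0.666666) = 0.202733.
1 − 2Q = 0.888888, giving −¼ ln(0.888888) = 0.029446.
d = 0.202733 + 0.029446 = 0.232179.

0.23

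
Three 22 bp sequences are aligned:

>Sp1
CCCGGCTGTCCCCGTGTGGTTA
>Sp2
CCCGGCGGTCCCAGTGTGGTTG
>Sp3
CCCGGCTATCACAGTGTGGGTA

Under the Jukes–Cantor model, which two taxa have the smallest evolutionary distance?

Sp1 and Sp2

Sp1–Sp2: 3/22 differ, p = 0.136, d = 0.151.
Sp1–Sp3: 4/22 differ, p = 0.182, d = 0.208.
Sp2–Sp3: 5/22 differ, p = 0.227, d = 0.271.
The smallest distance is between Sp1 and Sp2.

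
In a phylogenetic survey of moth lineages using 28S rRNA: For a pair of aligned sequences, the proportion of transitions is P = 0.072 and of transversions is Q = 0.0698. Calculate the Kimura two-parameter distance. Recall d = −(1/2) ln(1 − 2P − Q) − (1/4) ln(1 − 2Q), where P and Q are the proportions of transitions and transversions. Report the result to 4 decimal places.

0.1579

Under the Kimura two-parameter model, d = −½ ln(1 − 2P − Q) − ¼ ln(1 − 2Q).
1 − 2P − Q = 0.7862, giving −½ ln(0.7862) = 0.120272.
1 − 2Q = 0.8604, giving −¼ ln(0.8604) = 0.037589.
d = 0.120272 + 0.037589 = 0.157861.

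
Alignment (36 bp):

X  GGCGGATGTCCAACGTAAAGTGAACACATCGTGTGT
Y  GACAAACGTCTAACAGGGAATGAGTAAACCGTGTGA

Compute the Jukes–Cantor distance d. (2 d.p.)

0.61

The sequences differ at 15 of 36 sites, so p = 15/36 ≈ 0.416667.
d = −(3/4) ln(1 − 4p/3) = −0.75 ln(1 − 0.555556) = −0.75 ln(0.444444)
  = −0.75 × (-0.810931) = 0.608198 substitutions/site.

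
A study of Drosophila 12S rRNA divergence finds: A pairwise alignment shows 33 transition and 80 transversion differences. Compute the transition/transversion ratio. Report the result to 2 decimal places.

0.41

R = 33/80 = 0.4125 ≈ 0.41 (to 2 d.p.).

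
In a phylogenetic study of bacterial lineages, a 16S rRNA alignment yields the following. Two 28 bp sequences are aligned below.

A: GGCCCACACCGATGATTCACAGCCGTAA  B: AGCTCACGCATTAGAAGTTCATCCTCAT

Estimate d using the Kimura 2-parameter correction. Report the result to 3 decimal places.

0.940

Of 28 sites, 5 differences are transitions and 10 are transversions, so P = 5/28 ≈ 0.178571 and Q = 10/28 ≈ 0.357143.
Under the Kimura two-parameter model, d = −½ ln(1 − 2P − Q) − ¼ ln(1 − 2Q).
1 − 2P − Q = 0.285715, giving −½ ln(0.285715) = 0.626380.
1 − 2Q = 0.285714, giving −¼ ln(0.285714) = 0.313191.
d = 0.626380 + 0.313191 = 0.939571.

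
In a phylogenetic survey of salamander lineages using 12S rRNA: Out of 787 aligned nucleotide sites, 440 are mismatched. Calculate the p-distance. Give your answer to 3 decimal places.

p = 440/787 = 0.559085… ≈ 0.559 (to 3 d.p.).

0.559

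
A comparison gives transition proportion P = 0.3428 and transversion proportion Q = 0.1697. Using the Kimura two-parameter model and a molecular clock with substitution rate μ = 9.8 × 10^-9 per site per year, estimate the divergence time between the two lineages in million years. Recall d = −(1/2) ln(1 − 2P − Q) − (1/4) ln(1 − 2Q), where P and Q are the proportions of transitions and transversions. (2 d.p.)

Under the Kimura two-parameter model, d = −½ ln(1 − 2P − Q) − ¼ ln(1 − 2Q).
1 − 2P − Q = 0.1447, giving −½ ln(0.1447) = 0.966546.
1 − 2Q = 0.6606, giving −¼ ln(0.6606) = 0.103652.
d = 0.966546 + 0.103652 = 1.070198.
Under a molecular clock d = 2μt, so t = d/(2μ) = 1.070198 / (2 × 9.8 × 10^-9) = 54.60 million years.

54.60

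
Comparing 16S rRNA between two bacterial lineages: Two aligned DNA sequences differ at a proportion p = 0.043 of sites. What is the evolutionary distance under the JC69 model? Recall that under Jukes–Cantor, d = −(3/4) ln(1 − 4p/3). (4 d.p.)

d = −(3/4) ln(1 − 4p/3) = −0.75 ln(1 − 0.057333) = −0.75 ln(0.942667)
  = −0.75 × (-0.059042) = 0.044282 substitutions/site.

0.0443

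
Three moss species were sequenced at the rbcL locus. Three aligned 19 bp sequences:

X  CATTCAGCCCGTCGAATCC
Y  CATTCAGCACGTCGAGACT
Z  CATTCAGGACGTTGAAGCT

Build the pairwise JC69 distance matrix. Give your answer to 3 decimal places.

d(X,Y) = 0.247, d(X,Z) = 0.324, d(Y,Z) = 0.247

X–Y: 4/19 sites differ → p ≈ 0.210526, d = −0.75 ln(1 − 0.280701) = 0.247109 ≈ 0.247.
X–Z: 5/19 sites differ → p ≈ 0.263158, d = −0.75 ln(1 − 0.350877) = 0.324100 ≈ 0.324.
Y–Z: 4/19 sites differ → p ≈ 0.210526, d = −0.75 ln(1 − 0.280701) = 0.247109 ≈ 0.247.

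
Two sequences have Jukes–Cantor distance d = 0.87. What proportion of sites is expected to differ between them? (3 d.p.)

0.515

p = (3/4)(1 − e^(−4d/3)) = 0.75 × (1 − e^(-1.16)) = 0.75 × (1 − 0.313486) = 0.514886.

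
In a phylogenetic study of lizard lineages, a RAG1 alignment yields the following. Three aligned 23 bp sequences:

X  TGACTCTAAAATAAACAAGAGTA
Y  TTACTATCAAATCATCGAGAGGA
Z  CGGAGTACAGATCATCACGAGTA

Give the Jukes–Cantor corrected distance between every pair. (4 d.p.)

X–Y: 7/23 sites differ → p ≈ 0.304348, d = −0.75 ln(1 − 0.405797) = 0.390401 ≈ 0.3904.
X–Z: 11/23 sites differ → p ≈ 0.478261, d = −0.75 ln(1 − 0.637681) = 0.761423 ≈ 0.7614.
Y–Z: 11/23 sites differ → p ≈ 0.478261, d = −0.75 ln(1 − 0.637681) = 0.761423 ≈ 0.7614.

d(X,Y) = 0.3904, d(X,Z) = 0.7614, d(Y,Z) = 0.7614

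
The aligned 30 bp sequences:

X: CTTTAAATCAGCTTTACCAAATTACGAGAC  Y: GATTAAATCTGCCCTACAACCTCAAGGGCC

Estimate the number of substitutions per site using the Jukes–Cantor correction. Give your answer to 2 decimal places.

The sequences differ at 12 of 30 sites, so p = 12/30 = 0.4.
d = −(3/4) ln(1 − 4p/3) = −0.75 ln(1 − 0.533333) = −0.75 ln(0.466667)
  = −0.75 × (-0.762139) = 0.571604 substitutions/site.

0.57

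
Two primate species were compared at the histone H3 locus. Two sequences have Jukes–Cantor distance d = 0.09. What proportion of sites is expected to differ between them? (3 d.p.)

p = (3/4)(1 − e^(−4d/3)) = 0.75 × (1 − e^(-0.12)) = 0.75 × (1 − 0.886920) = 0.084810.

0.085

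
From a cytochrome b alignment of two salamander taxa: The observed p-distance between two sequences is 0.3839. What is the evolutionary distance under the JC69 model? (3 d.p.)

0.538

d = −(3/4) ln(1 − 4p/3) = −0.75 ln(1 − 0.511867) = −0.75 ln(0.488133)
  = −0.75 × (-0.717167) = 0.537875 substitutions/site.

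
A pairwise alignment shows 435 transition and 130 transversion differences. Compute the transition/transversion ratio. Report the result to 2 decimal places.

R = 435/130 = 3.346153… ≈ 3.35 (to 2 d.p.).

3.35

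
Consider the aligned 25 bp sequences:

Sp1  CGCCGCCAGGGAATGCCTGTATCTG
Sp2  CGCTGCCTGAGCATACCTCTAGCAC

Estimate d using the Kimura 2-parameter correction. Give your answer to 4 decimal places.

Of 25 sites, 3 differences are transitions and 6 are transversions, so P = 3/25 = 0.12 and Q = 6/25 = 0.24.
Under the Kimura two-parameter model, d = −½ ln(1 − 2P − Q) − ¼ ln(1 − 2Q).
1 − 2P − Q = 0.52, giving −½ ln(0.52) = 0.326963.
1 − 2Q = 0.52, giving −¼ ln(0.52) = 0.163482.
d = 0.326963 + 0.163482 = 0.490445.

0.4904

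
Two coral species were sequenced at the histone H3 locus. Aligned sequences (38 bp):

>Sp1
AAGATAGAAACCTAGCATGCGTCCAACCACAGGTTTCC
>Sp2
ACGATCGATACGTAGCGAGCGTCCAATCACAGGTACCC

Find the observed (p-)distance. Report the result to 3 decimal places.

The sequences differ at 9 of 38 positions (sites 2, 6, 9, 12, 17, 18, 27, 35, 36).
p = 9/38 = 0.236842… ≈ 0.237 (to 3 d.p.).

0.237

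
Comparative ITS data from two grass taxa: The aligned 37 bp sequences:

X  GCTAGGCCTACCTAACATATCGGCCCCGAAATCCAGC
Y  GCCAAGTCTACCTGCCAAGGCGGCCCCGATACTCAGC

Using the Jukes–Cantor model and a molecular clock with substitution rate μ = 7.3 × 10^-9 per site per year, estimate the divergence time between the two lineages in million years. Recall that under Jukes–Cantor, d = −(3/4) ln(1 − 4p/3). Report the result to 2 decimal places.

25.93

The sequences differ at 11 of 37 sites, so p = 11/37 ≈ 0.297297.
d = −(3/4) ln(1 − 4p/3) = −0.75 ln(1 − 0.396396) = −0.75 ln(0.603604)
  = −0.75 × (-0.504837) = 0.378628 substitutions/site.
Under a molecular clock d = 2μt, so t = d/(2μ) = 0.378628 / (2 × 7.3 × 10^-9) = 25.93 million years.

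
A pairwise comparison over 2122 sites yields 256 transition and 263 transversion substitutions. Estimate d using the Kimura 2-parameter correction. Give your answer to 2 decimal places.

P = 256/2122 ≈ 0.120641 and Q = 263/2122 ≈ 0.12394.
Under the Kimura two-parameter model, d = −½ ln(1 − 2P − Q) − ¼ ln(1 − 2Q).
1 − 2P − Q = 0.634778, giving −½ ln(0.634778) = 0.227240.
1 − 2Q = 0.75212, giving −¼ ln(0.75212) = 0.071215.
d = 0.227240 + 0.071215 = 0.298455.

0.30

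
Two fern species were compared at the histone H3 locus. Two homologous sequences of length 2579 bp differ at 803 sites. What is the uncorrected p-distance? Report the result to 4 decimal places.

p = 803/2579 = 0.311360… ≈ 0.3114 (to 4 d.p.).

0.3114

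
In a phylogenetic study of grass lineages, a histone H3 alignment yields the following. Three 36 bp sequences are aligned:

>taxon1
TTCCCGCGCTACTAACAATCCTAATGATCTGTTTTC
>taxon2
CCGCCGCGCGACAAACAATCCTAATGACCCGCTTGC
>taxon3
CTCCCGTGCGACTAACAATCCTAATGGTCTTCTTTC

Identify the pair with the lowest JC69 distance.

taxon1–taxon2: 9/36 differ, p = 0.250, d = 0.304.
taxon1–taxon3: 6/36 differ, p = 0.167, d = 0.188.
taxon2–taxon3: 9/36 differ, p = 0.250, d = 0.304.
The smallest distance is between taxon1 and taxon3.

taxon1 and taxon3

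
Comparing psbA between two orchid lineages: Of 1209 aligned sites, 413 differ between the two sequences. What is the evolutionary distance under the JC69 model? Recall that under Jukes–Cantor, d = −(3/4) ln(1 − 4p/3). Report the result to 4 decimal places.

0.4559

p = 413/1209 ≈ 0.341605.
d = −(3/4) ln(1 − 4p/3) = −0.75 ln(1 − 0.455473) = −0.75 ln(0.544527)
  = −0.75 × (-0.607838) = 0.455879 substitutions/site.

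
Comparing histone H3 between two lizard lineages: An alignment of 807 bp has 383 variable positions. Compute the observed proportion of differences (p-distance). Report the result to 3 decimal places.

0.475

p = 383/807 = 0.474597… ≈ 0.475 (to 3 d.p.).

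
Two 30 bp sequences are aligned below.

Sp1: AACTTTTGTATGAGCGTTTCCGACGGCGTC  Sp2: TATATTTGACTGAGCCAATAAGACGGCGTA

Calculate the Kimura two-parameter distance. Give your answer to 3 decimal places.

Of 30 sites, 1 differences are transitions and 10 are transversions, so P = 1/30 ≈ 0.033333 and Q = 10/30 ≈ 0.333333.
Under the Kimura two-parameter model, d = −½ ln(1 − 2P − Q) − ¼ ln(1 − 2Q).
1 − 2P − Q = 0.600001, giving −½ ln(0.600001) = 0.255412.
1 − 2Q = 0.333334, giving −¼ ln(0.333334) = 0.274653.
d = 0.255412 + 0.274653 = 0.530065.

0.530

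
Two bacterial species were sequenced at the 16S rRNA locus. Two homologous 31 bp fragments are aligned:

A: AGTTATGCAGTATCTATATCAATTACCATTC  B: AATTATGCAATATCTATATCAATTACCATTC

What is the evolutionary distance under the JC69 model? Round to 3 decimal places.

0.067

The sequences differ at 2 of 31 sites (2, 10), so p = 2/31 ≈ 0.064516.
d = −(3/4) ln(1 − 4p/3) = −0.75 ln(1 − 0.086021) = −0.75 ln(0.913979)
  = −0.75 × (-0.089948) = 0.067461 substitutions/site.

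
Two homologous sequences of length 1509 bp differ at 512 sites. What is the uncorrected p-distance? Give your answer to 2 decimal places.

p = 512/1509 = 0.339297… ≈ 0.34 (to 2 d.p.).

0.34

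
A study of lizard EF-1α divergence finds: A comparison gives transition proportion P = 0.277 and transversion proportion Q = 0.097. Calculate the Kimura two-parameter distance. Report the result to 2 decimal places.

0.58

Under the Kimura two-parameter model, d = −½ ln(1 − 2P − Q) − ¼ ln(1 − 2Q).
1 − 2P − Q = 0.349, giving −½ ln(0.349) = 0.526342.
1 − 2Q = 0.806, giving −¼ ln(0.806) = 0.053918.
d = 0.526342 + 0.053918 = 0.580260.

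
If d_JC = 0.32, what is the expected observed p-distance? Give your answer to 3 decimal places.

0.260

p = (3/4)(1 − e^(−4d/3)) = 0.75 × (1 − e^(-0.426667)) = 0.75 × (1 − 0.652681) = 0.260489.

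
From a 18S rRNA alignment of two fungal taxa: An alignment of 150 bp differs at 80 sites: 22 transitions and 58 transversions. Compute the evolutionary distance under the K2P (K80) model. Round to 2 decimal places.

0.94

P = 22/150 ≈ 0.146667 and Q = 58/150 ≈ 0.386667.
Under the Kimura two-parameter model, d = −½ ln(1 − 2P − Q) − ¼ ln(1 − 2Q).
1 − 2P − Q = 0.319999, giving −½ ln(0.319999) = 0.569719.
1 − 2Q = 0.226666, giving −¼ ln(0.226666) = 0.371069.
d = 0.569719 + 0.371069 = 0.940788.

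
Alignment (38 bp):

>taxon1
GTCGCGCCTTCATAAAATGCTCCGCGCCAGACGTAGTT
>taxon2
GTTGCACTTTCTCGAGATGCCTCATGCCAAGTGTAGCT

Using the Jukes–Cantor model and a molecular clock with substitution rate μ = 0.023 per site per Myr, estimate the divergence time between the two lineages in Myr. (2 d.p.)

12.18

The sequences differ at 15 of 38 sites, so p = 15/38 ≈ 0.394737.
d = −(3/4) ln(1 − 4p/3) = −0.75 ln(1 − 0.526316) = −0.75 ln(0.473684)
  = −0.75 × (-0.747215) = 0.560411 substitutions/site.
Under a molecular clock d = 2μt, so t = d/(2μ) = 0.560411 / (2 × 0.023) = 12.18 Myr.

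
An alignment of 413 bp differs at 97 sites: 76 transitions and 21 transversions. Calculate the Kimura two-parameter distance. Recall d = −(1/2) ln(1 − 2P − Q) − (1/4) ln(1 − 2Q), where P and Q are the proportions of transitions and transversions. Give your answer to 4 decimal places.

0.2982

P = 76/413 ≈ 0.184019 and Q = 21/413 ≈ 0.050847.
Under the Kimura two-parameter model, d = −½ ln(1 − 2P − Q) − ¼ ln(1 − 2Q).
1 − 2P − Q = 0.581115, giving −½ ln(0.581115) = 0.271403.
1 − 2Q = 0.898306, giving −¼ ln(0.898306) = 0.026811.
d = 0.271403 + 0.026811 = 0.298214.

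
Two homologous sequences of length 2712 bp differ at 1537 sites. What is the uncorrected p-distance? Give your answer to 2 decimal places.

p = 1537/2712 = 0.566740… ≈ 0.57 (to 2 d.p.).

0.57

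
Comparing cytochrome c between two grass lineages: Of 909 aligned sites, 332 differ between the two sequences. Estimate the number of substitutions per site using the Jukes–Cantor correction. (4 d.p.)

0.5006

p = 332/909 ≈ 0.365237.
d = −(3/4) ln(1 − 4p/3) = −0.75 ln(1 − 0.486983) = −0.75 ln(0.513017)
  = −0.75 × (-0.667446) = 0.500585 substitutions/site.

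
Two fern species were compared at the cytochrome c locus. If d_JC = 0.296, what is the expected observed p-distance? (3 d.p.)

0.245

p = (3/4)(1 − e^(−4d/3)) = 0.75 × (1 − e^(-0.394667)) = 0.75 × (1 − 0.673904) = 0.244572.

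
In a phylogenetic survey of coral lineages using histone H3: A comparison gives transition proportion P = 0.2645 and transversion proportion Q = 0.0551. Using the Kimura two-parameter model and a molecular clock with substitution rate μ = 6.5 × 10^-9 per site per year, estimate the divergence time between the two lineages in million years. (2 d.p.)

Under the Kimura two-parameter model, d = −½ ln(1 − 2P − Q) − ¼ ln(1 − 2Q).
1 − 2P − Q = 0.4159, giving −½ ln(0.4159) = 0.438655.
1 − 2Q = 0.8898, giving −¼ ln(0.8898) = 0.029190.
d = 0.438655 + 0.029190 = 0.467845.
Under a molecular clock d = 2μt, so t = d/(2μ) = 0.467845 / (2 × 6.5 × 10^-9) = 35.99 million years.

35.99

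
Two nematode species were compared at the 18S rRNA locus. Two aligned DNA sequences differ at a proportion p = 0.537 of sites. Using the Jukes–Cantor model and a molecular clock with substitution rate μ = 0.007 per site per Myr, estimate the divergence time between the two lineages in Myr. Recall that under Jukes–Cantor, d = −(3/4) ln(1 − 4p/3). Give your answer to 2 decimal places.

67.43

d = −(3/4) ln(1 − 4p/3) = −0.75 ln(1 − 0.716) = −0.75 ln(0.284)
  = −0.75 × (-1.258781) = 0.944086 substitutions/site.
Under a molecular clock d = 2μt, so t = d/(2μ) = 0.944086 / (2 × 0.007) = 67.43 Myr.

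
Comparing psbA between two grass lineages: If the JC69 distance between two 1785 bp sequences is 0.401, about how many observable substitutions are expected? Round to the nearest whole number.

Invert JC69: p = (3/4)(1 − e^(−4d/3)) = 0.75 × (1 − e^(-0.534667)) = 0.75 × (1 − 0.585864) = 0.310602.
Expected differing sites = pL ≈ 0.310602 × 1785 = 554.42457 ≈ 554.

554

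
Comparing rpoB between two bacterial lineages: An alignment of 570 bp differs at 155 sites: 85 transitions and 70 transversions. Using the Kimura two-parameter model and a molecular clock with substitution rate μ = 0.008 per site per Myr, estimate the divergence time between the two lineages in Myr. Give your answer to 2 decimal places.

21.48

P = 85/570 ≈ 0.149123 and Q = 70/570 ≈ 0.122807.
Under the Kimura two-parameter model, d = −½ ln(1 − 2P − Q) − ¼ ln(1 − 2Q).
1 − 2P − Q = 0.578947, giving −½ ln(0.578947) = 0.273272.
1 − 2Q = 0.754386, giving −¼ ln(0.754386) = 0.070463.
d = 0.273272 + 0.070463 = 0.343735.
Under a molecular clock d = 2μt, so t = d/(2μ) = 0.343735 / (2 × 0.008) = 21.48 Myr.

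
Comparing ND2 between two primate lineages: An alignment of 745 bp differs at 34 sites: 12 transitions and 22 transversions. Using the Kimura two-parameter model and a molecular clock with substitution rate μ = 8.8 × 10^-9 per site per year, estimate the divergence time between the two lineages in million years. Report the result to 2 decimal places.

2.68

P = 12/745 ≈ 0.016107 and Q = 22/745 ≈ 0.02953.
Under the Kimura two-parameter model, d = −½ ln(1 − 2P − Q) − ¼ ln(1 − 2Q).
1 − 2P − Q = 0.938256, giving −½ ln(0.938256) = 0.031866.
1 − 2Q = 0.94094, giving −¼ ln(0.94094) = 0.015219.
d = 0.031866 + 0.015219 = 0.047085.
Under a molecular clock d = 2μt, so t = d/(2μ) = 0.047085 / (2 × 8.8 × 10^-9) = 2.68 million years.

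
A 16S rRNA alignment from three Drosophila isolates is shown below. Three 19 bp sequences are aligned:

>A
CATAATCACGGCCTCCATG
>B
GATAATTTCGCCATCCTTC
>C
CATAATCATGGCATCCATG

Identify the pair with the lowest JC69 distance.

A and C

A–B: 7/19 differ, p = 0.368, d = 0.507.
A–C: 2/19 differ, p = 0.105, d = 0.113.
B–C: 7/19 differ, p = 0.368, d = 0.507.
The smallest distance is between A and C.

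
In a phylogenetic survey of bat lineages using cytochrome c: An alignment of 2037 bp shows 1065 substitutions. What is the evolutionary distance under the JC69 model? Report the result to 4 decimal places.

p = 1065/2037 ≈ 0.522828.
d = −(3/4) ln(1 − 4p/3) = −0.75 ln(1 − 0.697104) = −0.75 ln(0.302896)
  = −0.75 × (-1.194366) = 0.895775 substitutions/site.

0.8958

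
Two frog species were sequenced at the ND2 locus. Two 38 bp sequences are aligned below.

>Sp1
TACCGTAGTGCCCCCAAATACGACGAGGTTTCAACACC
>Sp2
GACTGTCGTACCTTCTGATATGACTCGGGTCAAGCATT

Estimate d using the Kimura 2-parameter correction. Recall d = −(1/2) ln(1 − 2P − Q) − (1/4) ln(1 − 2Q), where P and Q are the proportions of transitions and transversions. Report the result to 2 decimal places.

0.73

Of 38 sites, 10 differences are transitions and 7 are transversions, so P = 10/38 ≈ 0.263158 and Q = 7/38 ≈ 0.184211.
Under the Kimura two-parameter model, d = −½ ln(1 − 2P − Q) − ¼ ln(1 − 2Q).
1 − 2P − Q = 0.289473, giving −½ ln(0.289473) = 0.619847.
1 − 2Q = 0.631578, giving −¼ ln(0.631578) = 0.114883.
d = 0.619847 + 0.114883 = 0.734730.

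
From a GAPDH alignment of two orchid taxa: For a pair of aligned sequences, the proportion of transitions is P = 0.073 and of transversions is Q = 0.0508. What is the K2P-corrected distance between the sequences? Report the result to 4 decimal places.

0.1364

Under the Kimura two-parameter model, d = −½ ln(1 − 2P − Q) − ¼ ln(1 − 2Q).
1 − 2P − Q = 0.8032, giving −½ ln(0.8032) = 0.109576.
1 − 2Q = 0.8984, giving −¼ ln(0.8984) = 0.026785.
d = 0.109576 + 0.026785 = 0.136361.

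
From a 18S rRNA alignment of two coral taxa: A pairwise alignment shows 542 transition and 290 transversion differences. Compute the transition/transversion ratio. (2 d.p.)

1.87

R = 542/290 = 1.868965… ≈ 1.87 (to 2 d.p.).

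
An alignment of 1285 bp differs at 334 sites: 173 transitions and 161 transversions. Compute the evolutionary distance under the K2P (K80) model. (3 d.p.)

P = 173/1285 ≈ 0.13463 and Q = 161/1285 ≈ 0.125292.
Under the Kimura two-parameter model, d = −½ ln(1 − 2P − Q) − ¼ ln(1 − 2Q).
1 − 2P − Q = 0.605448, giving −½ ln(0.605448) = 0.250893.
1 − 2Q = 0.749416, giving −¼ ln(0.749416) = 0.072115.
d = 0.250893 + 0.072115 = 0.323008.

0.323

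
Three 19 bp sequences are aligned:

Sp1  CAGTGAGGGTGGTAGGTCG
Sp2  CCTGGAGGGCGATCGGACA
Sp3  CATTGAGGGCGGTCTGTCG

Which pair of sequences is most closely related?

Sp1–Sp2: 8/19 differ, p = 0.421, d = 0.618.
Sp1–Sp3: 4/19 differ, p = 0.211, d = 0.247.
Sp2–Sp3: 6/19 differ, p = 0.316, d = 0.410.
The smallest distance is between Sp1 and Sp3.

Sp1 and Sp3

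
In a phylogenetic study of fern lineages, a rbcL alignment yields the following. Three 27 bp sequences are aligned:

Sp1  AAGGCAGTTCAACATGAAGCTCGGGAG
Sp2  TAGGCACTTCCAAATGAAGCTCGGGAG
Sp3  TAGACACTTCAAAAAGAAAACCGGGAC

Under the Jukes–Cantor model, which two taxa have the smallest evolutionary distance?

Sp1 and Sp2

Sp1–Sp2: 4/27 differ, p = 0.148, d = 0.165.
Sp1–Sp3: 9/27 differ, p = 0.333, d = 0.441.
Sp2–Sp3: 7/27 differ, p = 0.259, d = 0.318.
The smallest distance is between Sp1 and Sp2.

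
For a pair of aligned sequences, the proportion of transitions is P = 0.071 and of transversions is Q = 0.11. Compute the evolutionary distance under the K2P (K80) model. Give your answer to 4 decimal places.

Under the Kimura two-parameter model, d = −½ ln(1 − 2P − Q) − ¼ ln(1 − 2Q).
1 − 2P − Q = 0.748, giving −½ ln(0.748) = 0.145176.
1 − 2Q = 0.78, giving −¼ ln(0.78) = 0.062115.
d = 0.145176 + 0.062115 = 0.207291.

0.2073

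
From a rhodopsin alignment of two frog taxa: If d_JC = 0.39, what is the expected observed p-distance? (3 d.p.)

p = (3/4)(1 − e^(−4d/3)) = 0.75 × (1 − e^(-0.52)) = 0.75 × (1 − 0.594521) = 0.304109.

0.304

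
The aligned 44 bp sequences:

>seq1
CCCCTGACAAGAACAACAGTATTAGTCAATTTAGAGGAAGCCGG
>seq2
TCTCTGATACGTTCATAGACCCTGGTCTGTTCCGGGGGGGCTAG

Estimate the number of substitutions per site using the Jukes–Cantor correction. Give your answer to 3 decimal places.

The sequences differ at 23 of 44 sites, so p = 23/44 ≈ 0.522727.
d = −(3/4) ln(1 − 4p/3) = −0.75 ln(1 − 0.696969) = −0.75 ln(0.303031)
  = −0.75 × (-1.193920) = 0.895440 substitutions/site.

0.895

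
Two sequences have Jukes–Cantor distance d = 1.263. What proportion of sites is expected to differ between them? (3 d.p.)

p = (3/4)(1 − e^(−4d/3)) = 0.75 × (1 − e^(-1.684)) = 0.75 × (1 − 0.185630) = 0.610778.

0.611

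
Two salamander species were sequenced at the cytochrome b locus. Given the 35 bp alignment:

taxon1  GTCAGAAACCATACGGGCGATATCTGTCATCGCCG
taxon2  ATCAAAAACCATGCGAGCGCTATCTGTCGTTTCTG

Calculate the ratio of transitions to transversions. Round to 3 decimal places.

3.500

Transitions are A↔G and C↔T; transversions are all other mismatches.
Transitions: 7. Transversions: 2.
R = 7/2 = 3.500.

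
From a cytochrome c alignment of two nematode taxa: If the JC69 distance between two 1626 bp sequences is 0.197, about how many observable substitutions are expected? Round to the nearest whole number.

282

Invert JC69: p = (3/4)(1 − e^(−4d/3)) = 0.75 × (1 − e^(-0.262667)) = 0.75 × (1 − 0.768998) = 0.173252.
Expected differing sites = pL ≈ 0.173252 × 1626 = 281.707752 ≈ 282.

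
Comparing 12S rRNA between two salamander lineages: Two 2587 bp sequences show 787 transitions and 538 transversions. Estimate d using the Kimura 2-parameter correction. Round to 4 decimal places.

P = 787/2587 ≈ 0.304213 and Q = 538/2587 ≈ 0.207963.
Under the Kimura two-parameter model, d = −½ ln(1 − 2P − Q) − ¼ ln(1 − 2Q).
1 − 2P − Q = 0.183611, giving −½ ln(0.183611) = 0.847468.
1 − 2Q = 0.584074, giving −¼ ln(0.584074) = 0.134432.
d = 0.847468 + 0.134432 = 0.981900.

0.9819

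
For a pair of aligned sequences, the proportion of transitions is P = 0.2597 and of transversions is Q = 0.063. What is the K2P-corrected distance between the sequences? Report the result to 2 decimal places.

Under the Kimura two-parameter model, d = −½ ln(1 − 2P − Q) − ¼ ln(1 − 2Q).
1 − 2P − Q = 0.4176, giving −½ ln(0.4176) = 0.436616.
1 − 2Q = 0.874, giving −¼ ln(0.874) = 0.033669.
d = 0.436616 + 0.033669 = 0.470285.

0.47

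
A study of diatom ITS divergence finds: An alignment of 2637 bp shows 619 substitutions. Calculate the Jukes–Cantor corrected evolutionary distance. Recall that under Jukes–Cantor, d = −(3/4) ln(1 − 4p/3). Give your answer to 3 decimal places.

0.282

p = 619/2637 ≈ 0.234736.
d = −(3/4) ln(1 − 4p/3) = −0.75 ln(1 − 0.312981) = −0.75 ln(0.687019)
  = −0.75 × (-0.375393) = 0.281545 substitutions/site.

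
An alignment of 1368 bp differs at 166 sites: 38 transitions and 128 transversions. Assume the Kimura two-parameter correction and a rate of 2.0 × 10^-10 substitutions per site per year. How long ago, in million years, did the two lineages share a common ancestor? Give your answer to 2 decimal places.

P = 38/1368 ≈ 0.027778 and Q = 128/1368 ≈ 0.093567.
Under the Kimura two-parameter model, d = −½ ln(1 − 2P − Q) − ¼ ln(1 − 2Q).
1 − 2P − Q = 0.850877, giving −½ ln(0.850877) = 0.080744.
1 − 2Q = 0.812866, giving −¼ ln(0.812866) = 0.051797.
d = 0.080744 + 0.051797 = 0.132541.
Under a molecular clock d = 2μt, so t = d/(2μ) = 0.132541 / (2 × 2.0 × 10^-10) = 331.35 million years.

331.35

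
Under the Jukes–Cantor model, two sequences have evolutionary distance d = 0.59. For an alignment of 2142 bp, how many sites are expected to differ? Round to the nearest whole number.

Invert JC69: p = (3/4)(1 − e^(−4d/3)) = 0.75 × (1 − e^(-0.786667)) = 0.75 × (1 − 0.455360) = 0.408480.
Expected differing sites = pL ≈ 0.408480 × 2142 = 874.96416 ≈ 875.

875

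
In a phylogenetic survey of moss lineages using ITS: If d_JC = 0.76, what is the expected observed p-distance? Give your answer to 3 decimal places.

p = (3/4)(1 − e^(−4d/3)) = 0.75 × (1 − e^(-1.013333)) = 0.75 × (1 − 0.363007) = 0.477745.

0.478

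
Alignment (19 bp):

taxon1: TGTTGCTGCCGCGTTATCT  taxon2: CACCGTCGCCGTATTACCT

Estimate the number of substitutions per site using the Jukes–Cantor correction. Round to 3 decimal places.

The sequences differ at 9 of 19 sites (1, 2, 3, 4, 6, 7, 12, 13, 17), so p = 9/19 ≈ 0.473684.
d = −(3/4) ln(1 − 4p/3) = −0.75 ln(1 − 0.631579) = −0.75 ln(0.368421)
  = −0.75 × (-0.998529) = 0.748897 substitutions/site.

0.749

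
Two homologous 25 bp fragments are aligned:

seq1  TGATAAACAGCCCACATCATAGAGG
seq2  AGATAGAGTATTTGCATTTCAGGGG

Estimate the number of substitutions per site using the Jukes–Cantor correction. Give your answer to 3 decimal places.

0.886

The sequences differ at 13 of 25 sites, so p = 13/25 = 0.52.
d = −(3/4) ln(1 − 4p/3) = −0.75 ln(1 − 0.693333) = −0.75 ln(0.306667)
  = −0.75 × (-1.181993) = 0.886495 substitutions/site.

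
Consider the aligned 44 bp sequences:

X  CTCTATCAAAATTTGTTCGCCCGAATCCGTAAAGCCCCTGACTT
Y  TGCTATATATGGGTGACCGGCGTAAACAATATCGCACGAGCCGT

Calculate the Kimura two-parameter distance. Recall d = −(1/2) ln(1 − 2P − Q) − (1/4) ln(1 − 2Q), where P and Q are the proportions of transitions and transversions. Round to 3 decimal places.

0.974

Of 44 sites, 4 differences are transitions and 19 are transversions, so P = 4/44 ≈ 0.090909 and Q = 19/44 ≈ 0.431818.
Under the Kimura two-parameter model, d = −½ ln(1 − 2P − Q) − ¼ ln(1 − 2Q).
1 − 2P − Q = 0.386364, giving −½ ln(0.386364) = 0.475488.
1 − 2Q = 0.136364, giving −¼ ln(0.136364) = 0.498107.
d = 0.475488 + 0.498107 = 0.973595.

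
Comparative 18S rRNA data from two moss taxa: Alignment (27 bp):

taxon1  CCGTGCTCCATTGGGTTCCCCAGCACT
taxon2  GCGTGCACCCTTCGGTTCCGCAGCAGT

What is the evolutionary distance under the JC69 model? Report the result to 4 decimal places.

0.2635

The sequences differ at 6 of 27 sites (1, 7, 10, 13, 20, 26), so p = 6/27 ≈ 0.222222.
d = −(3/4) ln(1 − 4p/3) = −0.75 ln(1 − 0.296296) = −0.75 ln(0.703704)
  = −0.75 × (-0.351397) = 0.263548 substitutions/site.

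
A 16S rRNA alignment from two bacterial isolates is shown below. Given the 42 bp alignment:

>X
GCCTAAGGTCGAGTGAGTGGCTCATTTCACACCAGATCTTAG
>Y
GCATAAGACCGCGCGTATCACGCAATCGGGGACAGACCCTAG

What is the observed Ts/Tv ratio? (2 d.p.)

Transitions are A↔G and C↔T; transversions are all other mismatches.
Transitions: 10. Transversions: 9.
R = 10/9 = 1.111111… ≈ 1.11 (to 2 d.p.).

1.11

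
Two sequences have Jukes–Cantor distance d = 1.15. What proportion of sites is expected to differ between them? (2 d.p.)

p = (3/4)(1 − e^(−4d/3)) = 0.75 × (1 − e^(-1.533333)) = 0.75 × (1 − 0.215815) = 0.588139.

0.59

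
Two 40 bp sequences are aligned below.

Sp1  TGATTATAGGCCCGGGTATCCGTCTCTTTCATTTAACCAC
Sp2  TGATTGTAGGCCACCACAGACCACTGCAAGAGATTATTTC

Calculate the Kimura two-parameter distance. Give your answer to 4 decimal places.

0.9085

Of 40 sites, 6 differences are transitions and 15 are transversions, so P = 6/40 = 0.15 and Q = 15/40 = 0.375.
Under the Kimura two-parameter model, d = −½ ln(1 − 2P − Q) − ¼ ln(1 − 2Q).
1 − 2P − Q = 0.325, giving −½ ln(0.325) = 0.561965.
1 − 2Q = 0.25, giving −¼ ln(0.25) = 0.346574.
d = 0.561965 + 0.346574 = 0.908539.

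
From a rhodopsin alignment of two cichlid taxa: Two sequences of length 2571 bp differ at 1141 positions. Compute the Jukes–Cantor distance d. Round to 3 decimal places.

p = 1141/2571 ≈ 0.443796.
d = −(3/4) ln(1 − 4p/3) = −0.75 ln(1 − 0.591728) = −0.75 ln(0.408272)
  = −0.75 × (-0.895822) = 0.671867 substitutions/site.

0.672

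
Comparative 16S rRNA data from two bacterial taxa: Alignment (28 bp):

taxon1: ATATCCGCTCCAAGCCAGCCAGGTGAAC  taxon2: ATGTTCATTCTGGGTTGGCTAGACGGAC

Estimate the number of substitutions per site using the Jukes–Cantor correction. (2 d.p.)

The sequences differ at 14 of 28 sites, so p = 14/28 = 0.5.
d = −(3/4) ln(1 − 4p/3) = −0.75 ln(1 − 0.666667) = −0.75 ln(0.333333)
  = −0.75 × (-1.098613) = 0.823960 substitutions/site.

0.82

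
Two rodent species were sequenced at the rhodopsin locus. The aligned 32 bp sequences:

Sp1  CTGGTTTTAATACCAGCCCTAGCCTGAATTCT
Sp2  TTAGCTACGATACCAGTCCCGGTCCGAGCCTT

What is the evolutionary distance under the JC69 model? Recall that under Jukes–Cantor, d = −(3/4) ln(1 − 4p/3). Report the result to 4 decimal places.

The sequences differ at 15 of 32 sites, so p = 15/32 = 0.46875.
d = −(3/4) ln(1 − 4p/3) = −0.75 ln(1 − 0.625) = −0.75 ln(0.375)
  = −0.75 × (-0.980829) = 0.735622 substitutions/site.

0.7356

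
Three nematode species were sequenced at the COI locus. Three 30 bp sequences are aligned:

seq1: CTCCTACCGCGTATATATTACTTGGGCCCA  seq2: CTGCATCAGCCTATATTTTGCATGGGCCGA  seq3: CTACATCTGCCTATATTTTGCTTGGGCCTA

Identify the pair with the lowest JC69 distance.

seq2 and seq3

seq1–seq2: 9/30 differ, p = 0.300, d = 0.383.
seq1–seq3: 8/30 differ, p = 0.267, d = 0.330.
seq2–seq3: 4/30 differ, p = 0.133, d = 0.147.
The smallest distance is between seq2 and seq3.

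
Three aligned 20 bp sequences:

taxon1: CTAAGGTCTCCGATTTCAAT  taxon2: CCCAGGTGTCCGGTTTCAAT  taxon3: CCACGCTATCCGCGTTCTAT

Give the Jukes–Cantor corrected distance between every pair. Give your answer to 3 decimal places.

d(taxon1,taxon2) = 0.233, d(taxon1,taxon3) = 0.471, d(taxon2,taxon3) = 0.471

taxon1–taxon2: 4/20 sites differ → p = 0.2, d = −0.75 ln(1 − 0.266667) = 0.232617 ≈ 0.233.
taxon1–taxon3: 7/20 sites differ → p = 0.35, d = −0.75 ln(1 − 0.466667) = 0.471457 ≈ 0.471.
taxon2–taxon3: 7/20 sites differ → p = 0.35, d = −0.75 ln(1 − 0.466667) = 0.471457 ≈ 0.471.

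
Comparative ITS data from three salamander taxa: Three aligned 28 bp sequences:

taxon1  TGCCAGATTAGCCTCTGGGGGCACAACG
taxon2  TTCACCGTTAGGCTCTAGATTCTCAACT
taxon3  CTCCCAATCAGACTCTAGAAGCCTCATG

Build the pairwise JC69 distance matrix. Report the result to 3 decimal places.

taxon1–taxon2: 12/28 sites differ → p ≈ 0.428571, d = −0.75 ln(1 − 0.571428) = 0.635472 ≈ 0.635.
taxon1–taxon3: 13/28 sites differ → p ≈ 0.464286, d = −0.75 ln(1 − 0.619048) = 0.723811 ≈ 0.724.
taxon2–taxon3: 13/28 sites differ → p ≈ 0.464286, d = −0.75 ln(1 − 0.619048) = 0.723811 ≈ 0.724.

d(taxon1,taxon2) = 0.635, d(taxon1,taxon3) = 0.724, d(taxon2,taxon3) = 0.724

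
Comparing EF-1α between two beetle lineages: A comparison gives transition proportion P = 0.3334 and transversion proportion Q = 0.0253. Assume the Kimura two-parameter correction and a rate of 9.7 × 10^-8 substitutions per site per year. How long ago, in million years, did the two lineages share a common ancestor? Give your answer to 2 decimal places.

3.10

Under the Kimura two-parameter model, d = −½ ln(1 − 2P − Q) − ¼ ln(1 − 2Q).
1 − 2P − Q = 0.3079, giving −½ ln(0.3079) = 0.588990.
1 − 2Q = 0.9494, giving −¼ ln(0.9494) = 0.012981.
d = 0.588990 + 0.012981 = 0.601971.
Under a molecular clock d = 2μt, so t = d/(2μ) = 0.601971 / (2 × 9.7 × 10^-8) = 3.10 million years.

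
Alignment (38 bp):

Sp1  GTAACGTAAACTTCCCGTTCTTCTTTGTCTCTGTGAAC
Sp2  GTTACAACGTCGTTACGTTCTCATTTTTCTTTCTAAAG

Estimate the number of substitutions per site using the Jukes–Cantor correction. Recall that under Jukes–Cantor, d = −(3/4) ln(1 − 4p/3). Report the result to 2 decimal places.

0.62

The sequences differ at 16 of 38 sites, so p = 16/38 ≈ 0.421053.
d = −(3/4) ln(1 − 4p/3) = −0.75 ln(1 − 0.561404) = −0.75 ln(0.438596)
  = −0.75 × (-0.824177) = 0.618133 substitutions/site.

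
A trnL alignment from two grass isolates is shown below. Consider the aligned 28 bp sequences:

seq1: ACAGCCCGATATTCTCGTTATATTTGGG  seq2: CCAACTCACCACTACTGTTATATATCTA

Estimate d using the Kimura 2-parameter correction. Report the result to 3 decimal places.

Of 28 sites, 8 differences are transitions and 6 are transversions, so P = 8/28 ≈ 0.285714 and Q = 6/28 ≈ 0.214286.
Under the Kimura two-parameter model, d = −½ ln(1 − 2P − Q) − ¼ ln(1 − 2Q).
1 − 2P − Q = 0.214286, giving −½ ln(0.214286) = 0.770222.
1 − 2Q = 0.571428, giving −¼ ln(0.571428) = 0.139904.
d = 0.770222 + 0.139904 = 0.910126.

0.910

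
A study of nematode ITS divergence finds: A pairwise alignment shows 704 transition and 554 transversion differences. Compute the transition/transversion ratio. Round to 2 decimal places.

R = 704/554 = 1.270758… ≈ 1.27 (to 2 d.p.).

1.27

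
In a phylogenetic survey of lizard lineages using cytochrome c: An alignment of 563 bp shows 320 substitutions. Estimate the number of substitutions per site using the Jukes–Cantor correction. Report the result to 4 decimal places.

p = 320/563 ≈ 0.568384.
d = −(3/4) ln(1 − 4p/3) = −0.75 ln(1 − 0.757845) = −0.75 ln(0.242155)
  = −0.75 × (-1.418177) = 1.063633 substitutions/site.

1.0636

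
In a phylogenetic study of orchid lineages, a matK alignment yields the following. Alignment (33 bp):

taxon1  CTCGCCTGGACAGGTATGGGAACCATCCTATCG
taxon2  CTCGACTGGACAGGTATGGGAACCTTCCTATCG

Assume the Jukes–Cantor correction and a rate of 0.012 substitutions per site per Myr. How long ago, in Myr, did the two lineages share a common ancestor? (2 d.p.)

2.63

The sequences differ at 2 of 33 sites (5, 25), so p = 2/33 ≈ 0.060606.
d = −(3/4) ln(1 − 4p/3) = −0.75 ln(1 − 0.080808) = −0.75 ln(0.919192)
  = −0.75 × (-0.084260) = 0.063195 substitutions/site.
Under a molecular clock d = 2μt, so t = d/(2μ) = 0.063195 / (2 × 0.012) = 2.63 Myr.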